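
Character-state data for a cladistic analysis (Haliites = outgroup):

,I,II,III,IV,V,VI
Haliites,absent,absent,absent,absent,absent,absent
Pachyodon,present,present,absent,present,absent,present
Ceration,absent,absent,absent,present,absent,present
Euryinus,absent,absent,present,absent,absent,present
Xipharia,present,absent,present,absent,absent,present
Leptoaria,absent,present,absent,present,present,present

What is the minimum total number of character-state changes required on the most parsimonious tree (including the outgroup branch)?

The outgroup has state 'absent' for every character, so 'present' is the derived state throughout.
I groups Pachyodon and Xipharia, which is incompatible with the clades supported by the remaining characters; treating it as convergent (homoplasy) costs fewer steps than any alternative tree.
Only Leptoaria and Pachyodon show the derived state 'present' for II, supporting them as a clade.
Only Euryinus and Xipharia show the derived state 'present' for III, supporting them as a clade.
Only Ceration, Leptoaria, and Pachyodon show the derived state 'present' for IV, supporting them as a clade.
V (derived state 'present') is unique to Leptoaria (autapomorphy; uninformative for grouping).
VI (derived state 'present') is shared by all ingroup taxa — unites the whole ingroup.
Most parsimonious ingroup topology: ((Ceration,(Pachyodon,Leptoaria)),(Xipharia,Euryinus)).
Changes per character on this tree: I: 2; II: 1; III: 1; IV: 1; V: 1; VI: 1.
Total = 7.

7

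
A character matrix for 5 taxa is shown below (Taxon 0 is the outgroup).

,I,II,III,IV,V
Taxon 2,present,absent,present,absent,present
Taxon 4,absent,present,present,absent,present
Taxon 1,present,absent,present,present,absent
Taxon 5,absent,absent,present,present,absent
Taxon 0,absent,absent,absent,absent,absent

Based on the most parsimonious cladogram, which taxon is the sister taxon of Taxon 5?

Taxon 1

The outgroup has state 'absent' for every character, so 'present' is the derived state throughout.
I groups Taxon 1 and Taxon 2, which is incompatible with the clades supported by the remaining characters; treating it as convergent (homoplasy) costs fewer steps than any alternative tree.
II (derived state 'present') is unique to Taxon 4 (autapomorphy; uninformative for grouping).
All ingroup taxa share the derived state 'present' for III; it defines the ingroup but does not resolve relationships within it.
Only Taxon 1 and Taxon 5 show the derived state 'present' for IV, supporting them as a clade.
Only Taxon 2 and Taxon 4 show the derived state 'present' for V, supporting them as a clade.
Most parsimonious ingroup topology: ((Taxon 1,Taxon 5),(Taxon 4,Taxon 2)).
Taxon 5 and Taxon 1 form a cherry on this tree, so they are sister taxa.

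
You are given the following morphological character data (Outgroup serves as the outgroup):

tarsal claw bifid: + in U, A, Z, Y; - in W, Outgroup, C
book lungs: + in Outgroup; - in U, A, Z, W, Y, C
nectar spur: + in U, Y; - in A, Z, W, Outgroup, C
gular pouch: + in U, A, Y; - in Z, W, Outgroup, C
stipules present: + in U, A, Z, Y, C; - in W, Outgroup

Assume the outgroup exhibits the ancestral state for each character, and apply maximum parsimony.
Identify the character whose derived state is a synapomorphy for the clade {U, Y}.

nectar spur

Character polarity is set by the outgroup: the derived state is whichever differs from the outgroup's state, so for book lungs the derived state is '-', and for the remaining characters it is '+'.
tarsal claw bifid: derived state '+' in A, U, Y, and Z only — synapomorphy for {A, U, Y, Z}.
All ingroup taxa share the derived state '-' for book lungs; it defines the ingroup but does not resolve relationships within it.
Only U and Y show the derived state '+' for nectar spur, supporting them as a clade.
gular pouch: derived state '+' in A, U, and Y only — synapomorphy for {A, U, Y}.
Only A, C, U, Y, and Z show the derived state '+' for stipules present, supporting them as a clade.
Most parsimonious ingroup topology: ((C,(Z,((U,Y),A))),W).
The clade {U, Y} is supported by nectar spur: its derived state '+' occurs in exactly those taxa and in no other taxon (including the outgroup).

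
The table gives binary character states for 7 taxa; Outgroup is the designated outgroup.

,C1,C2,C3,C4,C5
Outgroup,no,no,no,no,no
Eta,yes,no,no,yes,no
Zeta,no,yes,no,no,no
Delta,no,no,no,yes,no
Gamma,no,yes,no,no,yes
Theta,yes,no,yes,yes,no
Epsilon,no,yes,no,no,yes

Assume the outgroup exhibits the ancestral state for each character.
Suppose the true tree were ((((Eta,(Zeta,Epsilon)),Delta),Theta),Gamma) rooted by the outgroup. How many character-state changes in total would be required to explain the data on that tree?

Map each character onto ((((Eta,(Zeta,Epsilon)),Delta),Theta),Gamma) (rooted by Outgroup) and count the minimum state changes it requires (Fitch parsimony):
C1: 2; C2: 2; C3: 1; C4: 2; C5: 2.
Total tree length = 9.

9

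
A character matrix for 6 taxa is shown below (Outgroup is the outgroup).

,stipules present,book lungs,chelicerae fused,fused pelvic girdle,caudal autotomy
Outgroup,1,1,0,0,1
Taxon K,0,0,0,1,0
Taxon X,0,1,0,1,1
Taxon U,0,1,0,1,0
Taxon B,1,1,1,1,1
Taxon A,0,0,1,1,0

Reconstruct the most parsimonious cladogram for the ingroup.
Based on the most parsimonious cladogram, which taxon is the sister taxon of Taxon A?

Character polarity is set by the outgroup: the derived state is whichever differs from the outgroup's state, so for stipules present, book lungs, caudal autotomy the derived state is '0', and for the remaining characters it is '1'.
stipules present (derived state '0') is shared by Taxon A, Taxon K, Taxon U, and Taxon X — a synapomorphy uniting that clade.
book lungs (derived state '0') is shared by Taxon A and Taxon K — a synapomorphy uniting that clade.
chelicerae fused (state '1') occurs in Taxon A and Taxon B but conflicts with the nesting implied by the other characters — most parsimoniously interpreted as homoplasy.
fused pelvic girdle (derived state '1') is shared by all ingroup taxa — unites the whole ingroup.
caudal autotomy (derived state '0') is shared by Taxon A, Taxon K, and Taxon U — a synapomorphy uniting that clade.
Most parsimonious ingroup topology: ((((Taxon K,Taxon A),Taxon U),Taxon X),Taxon B).
Taxon A and Taxon K form a cherry on this tree, so they are sister taxa.

Taxon K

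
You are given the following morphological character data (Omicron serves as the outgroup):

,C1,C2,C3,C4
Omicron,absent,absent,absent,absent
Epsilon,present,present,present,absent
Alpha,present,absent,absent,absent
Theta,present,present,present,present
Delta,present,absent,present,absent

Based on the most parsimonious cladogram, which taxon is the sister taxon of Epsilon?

Theta

The outgroup has state 'absent' for every character, so 'present' is the derived state throughout.
C1 (derived state 'present') is shared by all ingroup taxa — unites the whole ingroup.
C2 (derived state 'present') is shared by Epsilon and Theta — a synapomorphy uniting that clade.
C3: derived state 'present' in Delta, Epsilon, and Theta only — synapomorphy for {Delta, Epsilon, Theta}.
C4 (derived state 'present') is unique to Theta (autapomorphy; uninformative for grouping).
Most parsimonious ingroup topology: (((Epsilon,Theta),Delta),Alpha).
Epsilon and Theta form a cherry on this tree, so they are sister taxa.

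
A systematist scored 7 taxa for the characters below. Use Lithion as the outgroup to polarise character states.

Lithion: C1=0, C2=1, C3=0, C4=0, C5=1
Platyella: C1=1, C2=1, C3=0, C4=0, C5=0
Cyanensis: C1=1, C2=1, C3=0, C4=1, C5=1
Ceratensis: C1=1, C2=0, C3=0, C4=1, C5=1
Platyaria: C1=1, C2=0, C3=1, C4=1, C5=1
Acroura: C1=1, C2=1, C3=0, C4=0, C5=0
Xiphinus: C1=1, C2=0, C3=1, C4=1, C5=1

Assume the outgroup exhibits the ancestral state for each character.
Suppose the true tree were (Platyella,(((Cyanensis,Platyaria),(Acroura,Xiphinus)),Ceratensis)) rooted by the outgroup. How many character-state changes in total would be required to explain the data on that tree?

Map each character onto (Platyella,(((Cyanensis,Platyaria),(Acroura,Xiphinus)),Ceratensis)) (rooted by Lithion) and count the minimum state changes it requires (Fitch parsimony):
C1: 1; C2: 3; C3: 2; C4: 2; C5: 2.
Total tree length = 10.

10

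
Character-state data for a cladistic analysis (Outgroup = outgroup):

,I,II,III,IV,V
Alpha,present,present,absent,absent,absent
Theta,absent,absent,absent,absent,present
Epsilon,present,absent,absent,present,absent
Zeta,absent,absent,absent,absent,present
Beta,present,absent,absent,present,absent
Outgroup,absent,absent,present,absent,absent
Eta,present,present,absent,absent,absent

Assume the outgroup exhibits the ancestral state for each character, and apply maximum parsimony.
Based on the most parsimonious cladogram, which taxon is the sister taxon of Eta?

Character polarity is set by the outgroup: the derived state is whichever differs from the outgroup's state, so for III the derived state is 'absent', and for the remaining characters it is 'present'.
I: derived state 'present' in Alpha, Beta, Epsilon, and Eta only — synapomorphy for {Alpha, Beta, Epsilon, Eta}.
Only Alpha and Eta show the derived state 'present' for II, supporting them as a clade.
All ingroup taxa share the derived state 'absent' for III; it defines the ingroup but does not resolve relationships within it.
IV (derived state 'present') is shared by Beta and Epsilon — a synapomorphy uniting that clade.
V: derived state 'present' in Theta and Zeta only — synapomorphy for {Theta, Zeta}.
Most parsimonious ingroup topology: ((Zeta,Theta),((Epsilon,Beta),(Alpha,Eta))).
Eta and Alpha form a cherry on this tree, so they are sister taxa.

Alpha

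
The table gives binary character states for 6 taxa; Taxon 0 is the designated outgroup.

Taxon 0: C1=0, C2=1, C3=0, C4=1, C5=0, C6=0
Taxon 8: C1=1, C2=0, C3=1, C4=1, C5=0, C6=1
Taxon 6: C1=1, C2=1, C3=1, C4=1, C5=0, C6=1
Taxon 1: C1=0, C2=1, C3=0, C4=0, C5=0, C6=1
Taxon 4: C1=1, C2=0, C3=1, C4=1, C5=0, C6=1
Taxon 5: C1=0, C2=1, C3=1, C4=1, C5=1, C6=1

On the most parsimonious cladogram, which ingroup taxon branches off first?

Character polarity is set by the outgroup: the derived state is whichever differs from the outgroup's state, so for C2, C4 the derived state is '0', and for the remaining characters it is '1'.
Only Taxon 4, Taxon 6, and Taxon 8 show the derived state '1' for C1, supporting them as a clade.
C2: derived state '0' in Taxon 4 and Taxon 8 only — synapomorphy for {Taxon 4, Taxon 8}.
C3: derived state '1' in Taxon 4, Taxon 5, Taxon 6, and Taxon 8 only — synapomorphy for {Taxon 4, Taxon 5, Taxon 6, Taxon 8}.
C4: derived state '0' in Taxon 1 only — an autapomorphy, so it tells us nothing about relationships among taxa.
C5 (derived state '1') is unique to Taxon 5 (autapomorphy; uninformative for grouping).
C6 (derived state '1') is shared by all ingroup taxa — unites the whole ingroup.
Most parsimonious ingroup topology: ((((Taxon 8,Taxon 4),Taxon 6),Taxon 5),Taxon 1).
Taxon 1 is sister to the clade containing all other ingroup taxa, so it is the earliest-diverging (most basal) ingroup lineage.

Taxon 1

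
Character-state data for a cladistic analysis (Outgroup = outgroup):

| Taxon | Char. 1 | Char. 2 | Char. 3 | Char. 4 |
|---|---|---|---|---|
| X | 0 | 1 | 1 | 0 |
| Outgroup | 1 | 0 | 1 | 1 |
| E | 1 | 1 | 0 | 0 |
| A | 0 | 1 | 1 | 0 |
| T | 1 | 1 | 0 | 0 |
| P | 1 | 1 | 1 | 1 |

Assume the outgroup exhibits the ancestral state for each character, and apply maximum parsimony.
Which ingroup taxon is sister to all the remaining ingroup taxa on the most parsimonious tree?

Character polarity is set by the outgroup: the derived state is whichever differs from the outgroup's state, so for Char. 1, Char. 3, Char. 4 the derived state is '0', and for the remaining characters it is '1'.
Char. 1: derived state '0' in A and X only — synapomorphy for {A, X}.
Char. 2 (derived state '1') is shared by all ingroup taxa — unites the whole ingroup.
Char. 3 (derived state '0') is shared by E and T — a synapomorphy uniting that clade.
Only A, E, T, and X show the derived state '0' for Char. 4, supporting them as a clade.
Most parsimonious ingroup topology: (P,((A,X),(T,E))).
P is sister to the clade containing all other ingroup taxa, so it is the earliest-diverging (most basal) ingroup lineage.

P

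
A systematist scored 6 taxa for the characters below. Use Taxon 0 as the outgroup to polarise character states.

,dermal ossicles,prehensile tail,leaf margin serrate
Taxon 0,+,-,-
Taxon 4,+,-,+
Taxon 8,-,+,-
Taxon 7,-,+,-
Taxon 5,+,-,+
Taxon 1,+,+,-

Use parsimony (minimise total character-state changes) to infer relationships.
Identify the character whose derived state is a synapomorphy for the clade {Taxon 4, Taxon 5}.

leaf margin serrate

Character polarity is set by the outgroup: the derived state is whichever differs from the outgroup's state, so for dermal ossicles the derived state is '-', and for the remaining characters it is '+'.
Only Taxon 7 and Taxon 8 show the derived state '-' for dermal ossicles, supporting them as a clade.
prehensile tail: derived state '+' in Taxon 1, Taxon 7, and Taxon 8 only — synapomorphy for {Taxon 1, Taxon 7, Taxon 8}.
leaf margin serrate: derived state '+' in Taxon 4 and Taxon 5 only — synapomorphy for {Taxon 4, Taxon 5}.
Most parsimonious ingroup topology: ((Taxon 4,Taxon 5),((Taxon 8,Taxon 7),Taxon 1)).
The clade {Taxon 4, Taxon 5} is supported by leaf margin serrate: its derived state '+' occurs in exactly those taxa and in no other taxon (including the outgroup).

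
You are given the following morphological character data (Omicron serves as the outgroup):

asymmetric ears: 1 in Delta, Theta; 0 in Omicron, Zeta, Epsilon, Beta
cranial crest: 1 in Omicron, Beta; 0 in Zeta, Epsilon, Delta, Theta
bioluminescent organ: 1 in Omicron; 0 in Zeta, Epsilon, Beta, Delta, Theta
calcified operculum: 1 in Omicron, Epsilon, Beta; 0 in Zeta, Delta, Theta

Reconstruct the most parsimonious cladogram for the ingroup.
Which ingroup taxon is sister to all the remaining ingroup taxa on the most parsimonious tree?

Character polarity is set by the outgroup: the derived state is whichever differs from the outgroup's state, so for cranial crest, bioluminescent organ, calcified operculum the derived state is '0', and for the remaining characters it is '1'.
asymmetric ears: derived state '1' in Delta and Theta only — synapomorphy for {Delta, Theta}.
cranial crest (derived state '0') is shared by Delta, Epsilon, Theta, and Zeta — a synapomorphy uniting that clade.
bioluminescent organ (derived state '0') is shared by all ingroup taxa — unites the whole ingroup.
calcified operculum (derived state '0') is shared by Delta, Theta, and Zeta — a synapomorphy uniting that clade.
Most parsimonious ingroup topology: (((Zeta,(Delta,Theta)),Epsilon),Beta).
Beta is sister to the clade containing all other ingroup taxa, so it is the earliest-diverging (most basal) ingroup lineage.

Beta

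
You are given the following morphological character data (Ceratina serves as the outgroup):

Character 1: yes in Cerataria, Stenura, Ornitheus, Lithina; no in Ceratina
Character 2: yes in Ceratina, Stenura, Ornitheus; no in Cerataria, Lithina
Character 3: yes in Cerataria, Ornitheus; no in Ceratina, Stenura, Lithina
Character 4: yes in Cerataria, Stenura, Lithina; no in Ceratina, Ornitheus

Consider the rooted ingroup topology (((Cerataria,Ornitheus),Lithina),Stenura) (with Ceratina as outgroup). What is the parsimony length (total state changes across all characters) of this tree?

Map each character onto (((Cerataria,Ornitheus),Lithina),Stenura) (rooted by Ceratina) and count the minimum state changes it requires (Fitch parsimony):
Character 1: 1; Character 2: 2; Character 3: 1; Character 4: 2.
Total tree length = 6.

6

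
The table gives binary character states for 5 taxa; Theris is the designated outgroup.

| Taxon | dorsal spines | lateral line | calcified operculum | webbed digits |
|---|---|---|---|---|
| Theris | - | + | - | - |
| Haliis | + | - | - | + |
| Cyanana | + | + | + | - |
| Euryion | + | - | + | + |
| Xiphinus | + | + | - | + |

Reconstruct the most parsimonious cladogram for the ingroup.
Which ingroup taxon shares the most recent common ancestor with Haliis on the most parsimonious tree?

Character polarity is set by the outgroup: the derived state is whichever differs from the outgroup's state, so for lateral line the derived state is '-', and for the remaining characters it is '+'.
All ingroup taxa share the derived state '+' for dorsal spines; it defines the ingroup but does not resolve relationships within it.
lateral line: derived state '-' in Euryion and Haliis only — synapomorphy for {Euryion, Haliis}.
calcified operculum (state '+') occurs in Cyanana and Euryion but conflicts with the nesting implied by the other characters — most parsimoniously interpreted as homoplasy.
webbed digits: derived state '+' in Euryion, Haliis, and Xiphinus only — synapomorphy for {Euryion, Haliis, Xiphinus}.
Most parsimonious ingroup topology: (((Haliis,Euryion),Xiphinus),Cyanana).
Haliis and Euryion form a cherry on this tree, so they are sister taxa.

Euryion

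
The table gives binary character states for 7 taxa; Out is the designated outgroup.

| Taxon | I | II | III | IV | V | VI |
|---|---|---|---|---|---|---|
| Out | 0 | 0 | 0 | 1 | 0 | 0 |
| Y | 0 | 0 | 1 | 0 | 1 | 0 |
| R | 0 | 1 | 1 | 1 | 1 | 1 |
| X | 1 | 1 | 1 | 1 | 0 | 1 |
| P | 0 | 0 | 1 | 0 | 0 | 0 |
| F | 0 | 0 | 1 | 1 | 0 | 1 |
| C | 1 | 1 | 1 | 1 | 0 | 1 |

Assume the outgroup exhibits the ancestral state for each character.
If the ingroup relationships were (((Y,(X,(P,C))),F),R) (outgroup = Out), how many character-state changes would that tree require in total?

Map each character onto (((Y,(X,(P,C))),F),R) (rooted by Out) and count the minimum state changes it requires (Fitch parsimony):
I: 2; II: 3; III: 1; IV: 2; V: 2; VI: 3.
Total tree length = 13.

13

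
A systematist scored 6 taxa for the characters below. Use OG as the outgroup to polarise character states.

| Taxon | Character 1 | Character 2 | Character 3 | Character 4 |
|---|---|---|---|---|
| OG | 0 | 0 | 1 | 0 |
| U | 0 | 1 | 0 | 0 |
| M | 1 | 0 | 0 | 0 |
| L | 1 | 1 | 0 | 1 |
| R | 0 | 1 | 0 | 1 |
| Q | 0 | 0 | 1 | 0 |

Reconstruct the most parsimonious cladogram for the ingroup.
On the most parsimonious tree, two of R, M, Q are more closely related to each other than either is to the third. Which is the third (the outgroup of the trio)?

Character polarity is set by the outgroup: the derived state is whichever differs from the outgroup's state, so for Character 3 the derived state is '0', and for the remaining characters it is '1'.
Character 1 (state '1') occurs in L and M but conflicts with the nesting implied by the other characters — most parsimoniously interpreted as homoplasy.
Character 2 (derived state '1') is shared by L, R, and U — a synapomorphy uniting that clade.
Only L, M, R, and U show the derived state '0' for Character 3, supporting them as a clade.
Character 4 (derived state '1') is shared by L and R — a synapomorphy uniting that clade.
Most parsimonious ingroup topology: (((U,(L,R)),M),Q).
M and R share a more recent common ancestor with each other than either does with Q, so Q is the least closely related of the three.

Q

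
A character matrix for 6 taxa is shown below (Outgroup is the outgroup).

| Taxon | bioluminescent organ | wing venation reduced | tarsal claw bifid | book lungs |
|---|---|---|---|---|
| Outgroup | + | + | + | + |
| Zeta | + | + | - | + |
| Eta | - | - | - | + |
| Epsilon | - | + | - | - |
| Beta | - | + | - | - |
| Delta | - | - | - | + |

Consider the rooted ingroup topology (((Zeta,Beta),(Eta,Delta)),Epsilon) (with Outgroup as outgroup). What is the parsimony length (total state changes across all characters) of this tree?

6

Map each character onto (((Zeta,Beta),(Eta,Delta)),Epsilon) (rooted by Outgroup) and count the minimum state changes it requires (Fitch parsimony):
bioluminescent organ: 2; wing venation reduced: 1; tarsal claw bifid: 1; book lungs: 2.
Total tree length = 6.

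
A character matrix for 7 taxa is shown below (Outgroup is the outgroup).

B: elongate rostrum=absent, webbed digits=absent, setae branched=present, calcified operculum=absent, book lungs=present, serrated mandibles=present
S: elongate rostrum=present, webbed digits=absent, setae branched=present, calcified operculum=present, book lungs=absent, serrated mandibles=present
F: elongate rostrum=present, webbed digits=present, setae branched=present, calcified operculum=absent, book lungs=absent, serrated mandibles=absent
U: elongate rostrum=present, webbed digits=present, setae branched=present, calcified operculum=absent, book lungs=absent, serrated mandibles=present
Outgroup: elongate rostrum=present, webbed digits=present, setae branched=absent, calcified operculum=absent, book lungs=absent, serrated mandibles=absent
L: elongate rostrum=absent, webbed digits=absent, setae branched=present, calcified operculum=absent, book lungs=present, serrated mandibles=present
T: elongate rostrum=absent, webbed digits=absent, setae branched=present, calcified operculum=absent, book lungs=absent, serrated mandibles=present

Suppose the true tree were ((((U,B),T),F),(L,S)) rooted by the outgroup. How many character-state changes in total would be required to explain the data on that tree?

Map each character onto ((((U,B),T),F),(L,S)) (rooted by Outgroup) and count the minimum state changes it requires (Fitch parsimony):
elongate rostrum: 3; webbed digits: 3; setae branched: 1; calcified operculum: 1; book lungs: 2; serrated mandibles: 2.
Total tree length = 12.

12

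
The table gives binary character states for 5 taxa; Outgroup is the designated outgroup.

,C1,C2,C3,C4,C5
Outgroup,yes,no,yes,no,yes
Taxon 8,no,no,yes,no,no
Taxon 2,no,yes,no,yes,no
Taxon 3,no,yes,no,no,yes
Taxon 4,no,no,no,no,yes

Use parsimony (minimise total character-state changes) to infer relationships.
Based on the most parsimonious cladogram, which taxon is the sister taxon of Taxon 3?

Character polarity is set by the outgroup: the derived state is whichever differs from the outgroup's state, so for C1, C3, C5 the derived state is 'no', and for the remaining characters it is 'yes'.
All ingroup taxa share the derived state 'no' for C1; it defines the ingroup but does not resolve relationships within it.
C2: derived state 'yes' in Taxon 2 and Taxon 3 only — synapomorphy for {Taxon 2, Taxon 3}.
Only Taxon 2, Taxon 3, and Taxon 4 show the derived state 'no' for C3, supporting them as a clade.
C4 (derived state 'yes') is unique to Taxon 2 (autapomorphy; uninformative for grouping).
C5 (state 'no') occurs in Taxon 2 and Taxon 8 but conflicts with the nesting implied by the other characters — most parsimoniously interpreted as homoplasy.
Most parsimonious ingroup topology: (Taxon 8,((Taxon 2,Taxon 3),Taxon 4)).
Taxon 3 and Taxon 2 form a cherry on this tree, so they are sister taxa.

Taxon 2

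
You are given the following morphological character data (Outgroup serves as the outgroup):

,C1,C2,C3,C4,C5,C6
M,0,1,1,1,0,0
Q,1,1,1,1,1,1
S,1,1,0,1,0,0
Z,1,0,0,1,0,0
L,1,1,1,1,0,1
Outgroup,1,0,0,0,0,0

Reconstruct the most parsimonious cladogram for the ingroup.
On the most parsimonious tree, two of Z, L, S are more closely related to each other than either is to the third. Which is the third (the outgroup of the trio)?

Character polarity is set by the outgroup: the derived state is whichever differs from the outgroup's state, so for C1 the derived state is '0', and for the remaining characters it is '1'.
C1: derived state '0' in M only — an autapomorphy, so it tells us nothing about relationships among taxa.
C2 (derived state '1') is shared by L, M, Q, and S — a synapomorphy uniting that clade.
Only L, M, and Q show the derived state '1' for C3, supporting them as a clade.
C4 (derived state '1') is shared by all ingroup taxa — unites the whole ingroup.
C5 (derived state '1') is unique to Q (autapomorphy; uninformative for grouping).
Only L and Q show the derived state '1' for C6, supporting them as a clade.
Most parsimonious ingroup topology: (((M,(Q,L)),S),Z).
L and S share a more recent common ancestor with each other than either does with Z, so Z is the least closely related of the three.

Z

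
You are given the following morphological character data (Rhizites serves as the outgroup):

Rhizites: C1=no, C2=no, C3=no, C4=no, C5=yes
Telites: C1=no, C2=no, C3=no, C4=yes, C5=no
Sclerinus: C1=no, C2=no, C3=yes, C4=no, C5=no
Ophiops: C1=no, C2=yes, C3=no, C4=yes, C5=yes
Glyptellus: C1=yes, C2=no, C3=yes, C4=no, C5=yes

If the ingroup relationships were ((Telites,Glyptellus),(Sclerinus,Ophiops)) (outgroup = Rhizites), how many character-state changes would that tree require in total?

Map each character onto ((Telites,Glyptellus),(Sclerinus,Ophiops)) (rooted by Rhizites) and count the minimum state changes it requires (Fitch parsimony):
C1: 1; C2: 1; C3: 2; C4: 2; C5: 2.
Total tree length = 8.

8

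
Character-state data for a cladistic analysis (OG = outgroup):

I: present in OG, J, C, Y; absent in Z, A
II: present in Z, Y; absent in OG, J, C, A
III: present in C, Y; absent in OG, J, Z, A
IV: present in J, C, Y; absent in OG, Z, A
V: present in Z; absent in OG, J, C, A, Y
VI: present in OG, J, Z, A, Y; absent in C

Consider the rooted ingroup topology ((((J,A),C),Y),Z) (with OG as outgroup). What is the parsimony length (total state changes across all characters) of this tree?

Map each character onto ((((J,A),C),Y),Z) (rooted by OG) and count the minimum state changes it requires (Fitch parsimony):
I: 2; II: 2; III: 2; IV: 2; V: 1; VI: 1.
Total tree length = 10.

10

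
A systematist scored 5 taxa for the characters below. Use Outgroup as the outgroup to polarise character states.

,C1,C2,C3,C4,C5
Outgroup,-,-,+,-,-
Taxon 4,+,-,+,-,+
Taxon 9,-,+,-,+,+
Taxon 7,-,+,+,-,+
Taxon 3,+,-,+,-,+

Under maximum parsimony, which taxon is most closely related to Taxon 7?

Character polarity is set by the outgroup: the derived state is whichever differs from the outgroup's state, so for C3 the derived state is '-', and for the remaining characters it is '+'.
Only Taxon 3 and Taxon 4 show the derived state '+' for C1, supporting them as a clade.
Only Taxon 7 and Taxon 9 show the derived state '+' for C2, supporting them as a clade.
C3 (derived state '-') is unique to Taxon 9 (autapomorphy; uninformative for grouping).
C4: derived state '+' in Taxon 9 only — an autapomorphy, so it tells us nothing about relationships among taxa.
C5 (derived state '+') is shared by all ingroup taxa — unites the whole ingroup.
Most parsimonious ingroup topology: ((Taxon 4,Taxon 3),(Taxon 9,Taxon 7)).
Taxon 7 and Taxon 9 form a cherry on this tree, so they are sister taxa.

Taxon 9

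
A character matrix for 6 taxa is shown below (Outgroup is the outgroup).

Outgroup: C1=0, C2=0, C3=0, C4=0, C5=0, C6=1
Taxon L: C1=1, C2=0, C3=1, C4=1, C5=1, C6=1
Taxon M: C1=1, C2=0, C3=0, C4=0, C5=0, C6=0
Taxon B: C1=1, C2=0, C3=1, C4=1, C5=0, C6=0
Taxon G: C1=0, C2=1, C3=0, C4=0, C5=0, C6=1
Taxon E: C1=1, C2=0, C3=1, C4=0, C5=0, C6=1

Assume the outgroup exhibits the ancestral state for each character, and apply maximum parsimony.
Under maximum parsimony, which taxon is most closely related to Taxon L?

Taxon B

Character polarity is set by the outgroup: the derived state is whichever differs from the outgroup's state, so for C6 the derived state is '0', and for the remaining characters it is '1'.
C1: derived state '1' in Taxon B, Taxon E, Taxon L, and Taxon M only — synapomorphy for {Taxon B, Taxon E, Taxon L, Taxon M}.
C2: derived state '1' in Taxon G only — an autapomorphy, so it tells us nothing about relationships among taxa.
C3: derived state '1' in Taxon B, Taxon E, and Taxon L only — synapomorphy for {Taxon B, Taxon E, Taxon L}.
C4: derived state '1' in Taxon B and Taxon L only — synapomorphy for {Taxon B, Taxon L}.
C5 (derived state '1') is unique to Taxon L (autapomorphy; uninformative for grouping).
C6 (state '0') occurs in Taxon B and Taxon M but conflicts with the nesting implied by the other characters — most parsimoniously interpreted as homoplasy.
Most parsimonious ingroup topology: ((((Taxon L,Taxon B),Taxon E),Taxon M),Taxon G).
Taxon L and Taxon B form a cherry on this tree, so they are sister taxa.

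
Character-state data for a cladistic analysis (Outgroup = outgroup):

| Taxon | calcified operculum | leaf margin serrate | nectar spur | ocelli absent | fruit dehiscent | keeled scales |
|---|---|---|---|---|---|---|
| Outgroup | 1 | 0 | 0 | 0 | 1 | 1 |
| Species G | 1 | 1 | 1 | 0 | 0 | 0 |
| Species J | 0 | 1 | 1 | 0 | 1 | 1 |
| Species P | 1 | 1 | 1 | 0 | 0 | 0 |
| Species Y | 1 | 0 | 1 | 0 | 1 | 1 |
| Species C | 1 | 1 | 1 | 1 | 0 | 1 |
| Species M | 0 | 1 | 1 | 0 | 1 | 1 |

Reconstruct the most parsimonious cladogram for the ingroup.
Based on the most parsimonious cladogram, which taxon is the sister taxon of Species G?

Species P

Character polarity is set by the outgroup: the derived state is whichever differs from the outgroup's state, so for calcified operculum, fruit dehiscent, keeled scales the derived state is '0', and for the remaining characters it is '1'.
Only Species J and Species M show the derived state '0' for calcified operculum, supporting them as a clade.
leaf margin serrate (derived state '1') is shared by Species C, Species G, Species J, Species M, and Species P — a synapomorphy uniting that clade.
nectar spur (derived state '1') is shared by all ingroup taxa — unites the whole ingroup.
ocelli absent: derived state '1' in Species C only — an autapomorphy, so it tells us nothing about relationships among taxa.
fruit dehiscent: derived state '0' in Species C, Species G, and Species P only — synapomorphy for {Species C, Species G, Species P}.
keeled scales: derived state '0' in Species G and Species P only — synapomorphy for {Species G, Species P}.
Most parsimonious ingroup topology: ((((Species G,Species P),Species C),(Species J,Species M)),Species Y).
Species G and Species P form a cherry on this tree, so they are sister taxa.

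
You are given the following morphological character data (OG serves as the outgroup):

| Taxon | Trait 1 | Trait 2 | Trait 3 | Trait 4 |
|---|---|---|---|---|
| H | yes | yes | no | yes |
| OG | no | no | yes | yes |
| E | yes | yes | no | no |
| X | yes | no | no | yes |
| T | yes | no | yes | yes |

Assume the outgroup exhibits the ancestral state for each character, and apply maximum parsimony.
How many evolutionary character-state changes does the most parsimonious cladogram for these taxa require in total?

4

Character polarity is set by the outgroup: the derived state is whichever differs from the outgroup's state, so for Trait 3, Trait 4 the derived state is 'no', and for the remaining characters it is 'yes'.
Trait 1 (derived state 'yes') is shared by all ingroup taxa — unites the whole ingroup.
Trait 2: derived state 'yes' in E and H only — synapomorphy for {E, H}.
Trait 3: derived state 'no' in E, H, and X only — synapomorphy for {E, H, X}.
Trait 4: derived state 'no' in E only — an autapomorphy, so it tells us nothing about relationships among taxa.
Most parsimonious ingroup topology: (T,((E,H),X)).
Changes per character on this tree: Trait 1: 1; Trait 2: 1; Trait 3: 1; Trait 4: 1.
Total = 4.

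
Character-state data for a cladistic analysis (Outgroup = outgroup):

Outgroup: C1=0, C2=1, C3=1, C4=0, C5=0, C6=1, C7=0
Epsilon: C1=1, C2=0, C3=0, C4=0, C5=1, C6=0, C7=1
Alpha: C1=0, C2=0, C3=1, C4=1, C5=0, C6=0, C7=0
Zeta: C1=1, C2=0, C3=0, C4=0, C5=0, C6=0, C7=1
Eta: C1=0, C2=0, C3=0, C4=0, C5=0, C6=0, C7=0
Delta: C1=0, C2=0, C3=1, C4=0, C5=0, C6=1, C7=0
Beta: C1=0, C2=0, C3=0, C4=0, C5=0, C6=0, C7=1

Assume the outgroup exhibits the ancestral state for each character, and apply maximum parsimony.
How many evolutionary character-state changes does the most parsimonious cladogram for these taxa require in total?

Character polarity is set by the outgroup: the derived state is whichever differs from the outgroup's state, so for C2, C3, C6 the derived state is '0', and for the remaining characters it is '1'.
Only Epsilon and Zeta show the derived state '1' for C1, supporting them as a clade.
C2 (derived state '0') is shared by all ingroup taxa — unites the whole ingroup.
C3: derived state '0' in Beta, Epsilon, Eta, and Zeta only — synapomorphy for {Beta, Epsilon, Eta, Zeta}.
C4: derived state '1' in Alpha only — an autapomorphy, so it tells us nothing about relationships among taxa.
C5 (derived state '1') is unique to Epsilon (autapomorphy; uninformative for grouping).
Only Alpha, Beta, Epsilon, Eta, and Zeta show the derived state '0' for C6, supporting them as a clade.
C7: derived state '1' in Beta, Epsilon, and Zeta only — synapomorphy for {Beta, Epsilon, Zeta}.
Most parsimonious ingroup topology: (((((Epsilon,Zeta),Beta),Eta),Alpha),Delta).
Changes per character on this tree: C1: 1; C2: 1; C3: 1; C4: 1; C5: 1; C6: 1; C7: 1.
Total = 7.

7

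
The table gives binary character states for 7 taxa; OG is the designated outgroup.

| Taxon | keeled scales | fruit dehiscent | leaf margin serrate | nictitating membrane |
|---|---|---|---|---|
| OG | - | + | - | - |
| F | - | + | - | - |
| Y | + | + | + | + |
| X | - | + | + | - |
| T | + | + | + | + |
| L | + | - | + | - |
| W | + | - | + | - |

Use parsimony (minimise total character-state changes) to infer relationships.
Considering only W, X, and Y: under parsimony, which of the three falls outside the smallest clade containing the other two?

Character polarity is set by the outgroup: the derived state is whichever differs from the outgroup's state, so for fruit dehiscent the derived state is '-', and for the remaining characters it is '+'.
keeled scales (derived state '+') is shared by L, T, W, and Y — a synapomorphy uniting that clade.
fruit dehiscent (derived state '-') is shared by L and W — a synapomorphy uniting that clade.
leaf margin serrate: derived state '+' in L, T, W, X, and Y only — synapomorphy for {L, T, W, X, Y}.
nictitating membrane: derived state '+' in T and Y only — synapomorphy for {T, Y}.
Most parsimonious ingroup topology: (F,(((Y,T),(L,W)),X)).
W and Y share a more recent common ancestor with each other than either does with X, so X is the least closely related of the three.

X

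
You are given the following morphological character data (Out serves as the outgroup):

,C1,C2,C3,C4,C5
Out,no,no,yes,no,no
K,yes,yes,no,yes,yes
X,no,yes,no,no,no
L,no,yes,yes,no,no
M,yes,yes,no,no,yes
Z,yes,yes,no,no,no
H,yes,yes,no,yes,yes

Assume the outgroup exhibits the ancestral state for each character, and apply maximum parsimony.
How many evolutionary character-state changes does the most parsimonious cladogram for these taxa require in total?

Character polarity is set by the outgroup: the derived state is whichever differs from the outgroup's state, so for C3 the derived state is 'no', and for the remaining characters it is 'yes'.
C1: derived state 'yes' in H, K, M, and Z only — synapomorphy for {H, K, M, Z}.
C2 (derived state 'yes') is shared by all ingroup taxa — unites the whole ingroup.
Only H, K, M, X, and Z show the derived state 'no' for C3, supporting them as a clade.
C4: derived state 'yes' in H and K only — synapomorphy for {H, K}.
C5 (derived state 'yes') is shared by H, K, and M — a synapomorphy uniting that clade.
Most parsimonious ingroup topology: (((((K,H),M),Z),X),L).
Changes per character on this tree: C1: 1; C2: 1; C3: 1; C4: 1; C5: 1.
Total = 5.

5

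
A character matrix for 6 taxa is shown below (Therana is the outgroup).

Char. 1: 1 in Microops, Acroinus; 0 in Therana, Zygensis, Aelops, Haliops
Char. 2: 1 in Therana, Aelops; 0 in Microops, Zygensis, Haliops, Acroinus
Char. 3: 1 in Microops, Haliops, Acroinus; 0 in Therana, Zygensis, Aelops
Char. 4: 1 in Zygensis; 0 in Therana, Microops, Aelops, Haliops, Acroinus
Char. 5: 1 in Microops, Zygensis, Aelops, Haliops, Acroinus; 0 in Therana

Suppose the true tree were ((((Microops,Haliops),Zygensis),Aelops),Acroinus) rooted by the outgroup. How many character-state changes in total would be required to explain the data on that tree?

8

Map each character onto ((((Microops,Haliops),Zygensis),Aelops),Acroinus) (rooted by Therana) and count the minimum state changes it requires (Fitch parsimony):
Char. 1: 2; Char. 2: 2; Char. 3: 2; Char. 4: 1; Char. 5: 1.
Total tree length = 8.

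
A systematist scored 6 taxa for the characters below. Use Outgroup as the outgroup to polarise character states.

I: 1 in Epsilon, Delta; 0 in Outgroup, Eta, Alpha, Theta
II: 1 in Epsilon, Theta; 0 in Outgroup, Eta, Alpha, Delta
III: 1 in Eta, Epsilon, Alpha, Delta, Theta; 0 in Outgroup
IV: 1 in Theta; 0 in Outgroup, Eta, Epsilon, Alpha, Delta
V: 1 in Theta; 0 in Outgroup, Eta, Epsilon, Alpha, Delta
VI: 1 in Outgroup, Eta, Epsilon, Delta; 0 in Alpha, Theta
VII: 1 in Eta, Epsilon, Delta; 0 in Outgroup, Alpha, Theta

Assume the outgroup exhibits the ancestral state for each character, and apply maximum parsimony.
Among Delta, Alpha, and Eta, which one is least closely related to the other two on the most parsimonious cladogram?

Alpha

Character polarity is set by the outgroup: the derived state is whichever differs from the outgroup's state, so for VI the derived state is '0', and for the remaining characters it is '1'.
Only Delta and Epsilon show the derived state '1' for I, supporting them as a clade.
II groups Epsilon and Theta, which is incompatible with the clades supported by the remaining characters; treating it as convergent (homoplasy) costs fewer steps than any alternative tree.
III (derived state '1') is shared by all ingroup taxa — unites the whole ingroup.
IV: derived state '1' in Theta only — an autapomorphy, so it tells us nothing about relationships among taxa.
V (derived state '1') is unique to Theta (autapomorphy; uninformative for grouping).
Only Alpha and Theta show the derived state '0' for VI, supporting them as a clade.
VII: derived state '1' in Delta, Epsilon, and Eta only — synapomorphy for {Delta, Epsilon, Eta}.
Most parsimonious ingroup topology: ((Eta,(Epsilon,Delta)),(Alpha,Theta)).
Delta and Eta share a more recent common ancestor with each other than either does with Alpha, so Alpha is the least closely related of the three.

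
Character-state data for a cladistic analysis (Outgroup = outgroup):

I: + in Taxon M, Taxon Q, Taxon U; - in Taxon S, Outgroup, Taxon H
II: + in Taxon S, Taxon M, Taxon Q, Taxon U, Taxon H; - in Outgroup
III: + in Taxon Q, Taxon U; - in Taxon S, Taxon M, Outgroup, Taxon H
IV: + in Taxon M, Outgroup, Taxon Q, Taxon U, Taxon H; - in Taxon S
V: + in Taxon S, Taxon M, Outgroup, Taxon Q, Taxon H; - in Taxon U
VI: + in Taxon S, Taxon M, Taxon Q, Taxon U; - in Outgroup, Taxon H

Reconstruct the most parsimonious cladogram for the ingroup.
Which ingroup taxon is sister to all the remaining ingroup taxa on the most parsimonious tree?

Character polarity is set by the outgroup: the derived state is whichever differs from the outgroup's state, so for IV, V the derived state is '-', and for the remaining characters it is '+'.
I: derived state '+' in Taxon M, Taxon Q, and Taxon U only — synapomorphy for {Taxon M, Taxon Q, Taxon U}.
II (derived state '+') is shared by all ingroup taxa — unites the whole ingroup.
Only Taxon Q and Taxon U show the derived state '+' for III, supporting them as a clade.
IV (derived state '-') is unique to Taxon S (autapomorphy; uninformative for grouping).
V: derived state '-' in Taxon U only — an autapomorphy, so it tells us nothing about relationships among taxa.
VI: derived state '+' in Taxon M, Taxon Q, Taxon S, and Taxon U only — synapomorphy for {Taxon M, Taxon Q, Taxon S, Taxon U}.
Most parsimonious ingroup topology: ((((Taxon U,Taxon Q),Taxon M),Taxon S),Taxon H).
Taxon H is sister to the clade containing all other ingroup taxa, so it is the earliest-diverging (most basal) ingroup lineage.

Taxon H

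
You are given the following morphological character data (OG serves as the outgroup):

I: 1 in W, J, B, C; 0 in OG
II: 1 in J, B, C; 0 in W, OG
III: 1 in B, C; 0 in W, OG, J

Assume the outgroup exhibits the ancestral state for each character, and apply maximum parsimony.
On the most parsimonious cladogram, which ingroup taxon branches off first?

W

The outgroup has state '0' for every character, so '1' is the derived state throughout.
All ingroup taxa share the derived state '1' for I; it defines the ingroup but does not resolve relationships within it.
Only B, C, and J show the derived state '1' for II, supporting them as a clade.
III: derived state '1' in B and C only — synapomorphy for {B, C}.
Most parsimonious ingroup topology: (W,((C,B),J)).
W is sister to the clade containing all other ingroup taxa, so it is the earliest-diverging (most basal) ingroup lineage.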